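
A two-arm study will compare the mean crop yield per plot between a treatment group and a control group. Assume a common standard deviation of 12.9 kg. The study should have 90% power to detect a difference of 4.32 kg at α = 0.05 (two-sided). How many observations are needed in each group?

188 per group

For two equal groups, n per group = 2·((z_{α/2} + z_β)·σ/δ)².
z_{α/2} = 1.960; z_β = 1.282 (power 90%).
n = 2 × (3.242 × 12.9 / 4.32)² = 2 × 93.72 = 187.44
Round up: n = 188 per group.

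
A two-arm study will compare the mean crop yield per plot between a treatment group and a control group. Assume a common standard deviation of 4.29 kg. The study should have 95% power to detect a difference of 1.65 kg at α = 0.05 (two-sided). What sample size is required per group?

For two equal groups, n per group = 2·((z_{α/2} + z_β)·σ/δ)².
z_{α/2} = 1.960; z_β = 1.645 (power 95%).
n = 2 × (3.605 × 4.29 / 1.65)² = 2 × 87.85 = 175.70
Round up: n = 176 per group.

176 per group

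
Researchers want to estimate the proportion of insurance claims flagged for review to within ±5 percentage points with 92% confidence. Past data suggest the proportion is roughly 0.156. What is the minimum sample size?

162

For a proportion with margin E = 0.05 at 92% confidence, z = 1.751.
n = p̂(1−p̂)(z/E)² = 0.156 × 0.844 × (1.751/0.05)² = 161.47
Round up: n = 162.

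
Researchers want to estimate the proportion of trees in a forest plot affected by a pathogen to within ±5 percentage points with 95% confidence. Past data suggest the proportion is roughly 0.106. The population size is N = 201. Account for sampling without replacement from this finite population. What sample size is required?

For a proportion with margin E = 0.05 at 95% confidence, z = 1.960.
n = p̂(1−p̂)(z/E)² = 0.106 × 0.894 × (1.960/0.05)² = 145.62 — call this n₀.
Finite-population correction with N = 201: n = n₀ / (1 + (n₀−1)/N) = 145.62 / 1.72 = 84.66
Round up: n = 85.

n = 85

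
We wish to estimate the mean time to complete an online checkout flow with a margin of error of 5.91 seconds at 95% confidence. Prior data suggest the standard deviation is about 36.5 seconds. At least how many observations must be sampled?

147

For a mean, the margin of error is E = z·σ/√n, so n = (zσ/E)².
At 95% confidence, z = 1.960.
n = (1.960 × 36.5 / 5.91)² = 146.53
Round up: n = 147.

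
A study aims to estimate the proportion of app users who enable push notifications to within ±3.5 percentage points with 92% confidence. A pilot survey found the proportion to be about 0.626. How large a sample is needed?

For a proportion with margin E = 0.035 at 92% confidence, z = 1.751.
n = p̂(1−p̂)(z/E)² = 0.626 × 0.374 × (1.751/0.035)² = 585.98
Round up: n = 586.

586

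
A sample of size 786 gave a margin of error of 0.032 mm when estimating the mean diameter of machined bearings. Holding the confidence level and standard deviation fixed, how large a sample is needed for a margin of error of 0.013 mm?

Margin of error scales as 1/√n, so n₂ = n₁·(E₁/E₂)².
n₂ = 786 × (0.032/0.013)² = 786 × 6.059 = 4762.37
Round up: n₂ = 4763.

4763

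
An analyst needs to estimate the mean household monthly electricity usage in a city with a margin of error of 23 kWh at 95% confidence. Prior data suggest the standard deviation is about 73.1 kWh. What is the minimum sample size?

n = 39

For a mean, the margin of error is E = z·σ/√n, so n = (zσ/E)².
At 95% confidence, z = 1.960.
n = (1.960 × 73.1 / 23)² = 38.81
Round up: n = 39.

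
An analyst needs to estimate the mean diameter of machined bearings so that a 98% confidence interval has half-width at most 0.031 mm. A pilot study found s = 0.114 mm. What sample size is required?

For a mean, the margin of error is E = z·σ/√n, so n = (zσ/E)².
At 98% confidence, z = 2.326.
n = (2.326 × 0.114 / 0.031)² = 73.17
Round up: n = 74.

74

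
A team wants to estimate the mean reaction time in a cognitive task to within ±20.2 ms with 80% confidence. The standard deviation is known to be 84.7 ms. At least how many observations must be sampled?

For a mean, the margin of error is E = z·σ/√n, so n = (zσ/E)².
At 80% confidence, z = 1.282.
n = (1.282 × 84.7 / 20.2)² = 28.90
Round up: n = 29.

29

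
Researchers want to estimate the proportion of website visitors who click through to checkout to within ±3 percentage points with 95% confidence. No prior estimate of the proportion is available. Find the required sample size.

1068

For a proportion with margin E = 0.03 at 95% confidence, z = 1.960.
With no prior estimate, use p = 0.5, which maximizes p(1−p) at 0.25.
n = 0.25 × (z/E)² = 0.25 × (1.960/0.03)² = 1067.11
Round up: n = 1068.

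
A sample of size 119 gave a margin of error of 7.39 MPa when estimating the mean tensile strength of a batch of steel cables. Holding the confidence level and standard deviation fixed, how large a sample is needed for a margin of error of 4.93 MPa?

268

Margin of error scales as 1/√n, so n₂ = n₁·(E₁/E₂)².
n₂ = 119 × (7.39/4.93)² = 119 × 2.247 = 267.39
Round up: n₂ = 268.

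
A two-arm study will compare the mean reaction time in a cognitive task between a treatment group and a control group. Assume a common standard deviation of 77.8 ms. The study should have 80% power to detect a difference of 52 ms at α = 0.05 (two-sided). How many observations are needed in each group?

36 per group

For two equal groups, n per group = 2·((z_{α/2} + z_β)·σ/δ)².
z_{α/2} = 1.960; z_β = 0.842 (power 80%).
n = 2 × (2.802 × 77.8 / 52)² = 2 × 17.57 = 35.14
Round up: n = 36 per group.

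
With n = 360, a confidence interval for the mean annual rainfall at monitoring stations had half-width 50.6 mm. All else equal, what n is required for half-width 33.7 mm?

Margin of error scales as 1/√n, so n₂ = n₁·(E₁/E₂)².
n₂ = 360 × (50.6/33.7)² = 360 × 2.254 = 811.44
Round up: n₂ = 812.

n = 812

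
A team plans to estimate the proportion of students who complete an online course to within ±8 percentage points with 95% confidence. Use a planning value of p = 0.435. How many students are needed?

For a proportion with margin E = 0.08 at 95% confidence, z = 1.960.
n = p̂(1−p̂)(z/E)² = 0.435 × 0.565 × (1.960/0.08)² = 147.53
Round up: n = 148.

148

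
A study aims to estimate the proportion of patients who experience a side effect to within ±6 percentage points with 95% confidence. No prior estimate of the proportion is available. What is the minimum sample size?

267

For a proportion with margin E = 0.06 at 95% confidence, z = 1.960.
With no prior estimate, use p = 0.5, which maximizes p(1−p) at 0.25.
n = 0.25 × (z/E)² = 0.25 × (1.960/0.06)² = 266.78
Round up: n = 267.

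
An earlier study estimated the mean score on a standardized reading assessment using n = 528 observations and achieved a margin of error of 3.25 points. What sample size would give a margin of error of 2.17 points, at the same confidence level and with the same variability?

n = 1185

Margin of error scales as 1/√n, so n₂ = n₁·(E₁/E₂)².
n₂ = 528 × (3.25/2.17)² = 528 × 2.243 = 1184.30
Round up: n₂ = 1185.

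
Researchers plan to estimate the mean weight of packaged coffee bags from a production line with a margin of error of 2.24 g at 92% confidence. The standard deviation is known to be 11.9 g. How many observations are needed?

For a mean, the margin of error is E = z·σ/√n, so n = (zσ/E)².
At 92% confidence, z = 1.751.
n = (1.751 × 11.9 / 2.24)² = 86.53
Round up: n = 87.

87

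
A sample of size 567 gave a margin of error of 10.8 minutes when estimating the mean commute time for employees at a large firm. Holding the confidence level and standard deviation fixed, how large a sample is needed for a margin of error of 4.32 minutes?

Margin of error scales as 1/√n, so n₂ = n₁·(E₁/E₂)².
n₂ = 567 × (10.8/4.32)² = 567 × 6.25 = 3543.75
Round up: n₂ = 3544.

3544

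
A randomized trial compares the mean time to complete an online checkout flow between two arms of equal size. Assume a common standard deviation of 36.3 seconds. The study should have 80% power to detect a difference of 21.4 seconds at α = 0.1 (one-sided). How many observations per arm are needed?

26 per group

For two equal groups, n per group = 2·((z_α + z_β)·σ/δ)².
z_α = 1.282; z_β = 0.842 (power 80%).
n = 2 × (2.124 × 36.3 / 21.4)² = 2 × 12.98 = 25.96
Round up: n = 26 per group.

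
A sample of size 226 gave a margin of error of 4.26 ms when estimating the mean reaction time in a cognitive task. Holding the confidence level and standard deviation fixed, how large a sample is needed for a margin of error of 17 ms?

n = 15

Margin of error scales as 1/√n, so n₂ = n₁·(E₁/E₂)².
n₂ = 226 × (4.26/17)² = 226 × 0.06279 = 14.19
Round up: n₂ = 15.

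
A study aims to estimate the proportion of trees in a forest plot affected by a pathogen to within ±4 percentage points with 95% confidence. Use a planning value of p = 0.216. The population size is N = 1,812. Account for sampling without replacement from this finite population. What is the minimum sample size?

333

For a proportion with margin E = 0.04 at 95% confidence, z = 1.960.
n = p̂(1−p̂)(z/E)² = 0.216 × 0.784 × (1.960/0.04)² = 406.59 — call this n₀.
Finite-population correction with N = 1,812: n = n₀ / (1 + (n₀−1)/N) = 406.59 / 1.224 = 332.18
Round up: n = 333.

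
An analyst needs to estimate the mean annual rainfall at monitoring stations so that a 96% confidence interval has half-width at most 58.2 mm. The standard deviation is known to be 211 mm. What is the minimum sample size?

For a mean, the margin of error is E = z·σ/√n, so n = (zσ/E)².
At 96% confidence, z = 2.054.
n = (2.054 × 211 / 58.2)² = 55.45
Round up: n = 56.

56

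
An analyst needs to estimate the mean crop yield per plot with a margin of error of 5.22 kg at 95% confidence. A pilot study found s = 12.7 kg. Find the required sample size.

23

For a mean, the margin of error is E = z·σ/√n, so n = (zσ/E)².
At 95% confidence, z = 1.960.
n = (1.960 × 12.7 / 5.22)² = 22.74
Round up: n = 23.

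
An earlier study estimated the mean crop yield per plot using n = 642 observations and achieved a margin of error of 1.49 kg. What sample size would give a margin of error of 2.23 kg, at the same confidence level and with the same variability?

Margin of error scales as 1/√n, so n₂ = n₁·(E₁/E₂)².
n₂ = 642 × (1.49/2.23)² = 642 × 0.4464 = 286.59
Round up: n₂ = 287.

287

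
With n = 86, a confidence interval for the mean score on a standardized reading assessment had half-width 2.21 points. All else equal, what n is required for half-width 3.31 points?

39

Margin of error scales as 1/√n, so n₂ = n₁·(E₁/E₂)².
n₂ = 86 × (2.21/3.31)² = 86 × 0.4458 = 38.34
Round up: n₂ = 39.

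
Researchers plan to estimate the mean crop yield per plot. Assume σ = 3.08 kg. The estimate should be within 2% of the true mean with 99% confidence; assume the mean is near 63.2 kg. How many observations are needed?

40

For a mean, the margin of error is E = z·σ/√n, so n = (zσ/E)².
At 99% confidence, z = 2.576.
E = 2% of 63.2 = 1.264 kg.
n = (2.576 × 3.08 / 1.264)² = 39.40
Round up: n = 40.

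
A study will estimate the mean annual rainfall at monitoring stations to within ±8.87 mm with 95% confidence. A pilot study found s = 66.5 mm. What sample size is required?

For a mean, the margin of error is E = z·σ/√n, so n = (zσ/E)².
At 95% confidence, z = 1.960.
n = (1.960 × 66.5 / 8.87)² = 215.93
Round up: n = 216.

n = 216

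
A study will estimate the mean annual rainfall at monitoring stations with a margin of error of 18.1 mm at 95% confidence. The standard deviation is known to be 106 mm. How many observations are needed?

132

For a mean, the margin of error is E = z·σ/√n, so n = (zσ/E)².
At 95% confidence, z = 1.960.
n = (1.960 × 106 / 18.1)² = 131.75
Round up: n = 132.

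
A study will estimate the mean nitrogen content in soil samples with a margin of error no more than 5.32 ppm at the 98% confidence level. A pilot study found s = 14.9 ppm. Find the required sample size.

For a mean, the margin of error is E = z·σ/√n, so n = (zσ/E)².
At 98% confidence, z = 2.326.
n = (2.326 × 14.9 / 5.32)² = 42.44
Round up: n = 43.

43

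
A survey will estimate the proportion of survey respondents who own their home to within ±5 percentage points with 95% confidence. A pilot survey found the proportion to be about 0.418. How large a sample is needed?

374

For a proportion with margin E = 0.05 at 95% confidence, z = 1.960.
n = p̂(1−p̂)(z/E)² = 0.418 × 0.582 × (1.960/0.05)² = 373.83
Round up: n = 374.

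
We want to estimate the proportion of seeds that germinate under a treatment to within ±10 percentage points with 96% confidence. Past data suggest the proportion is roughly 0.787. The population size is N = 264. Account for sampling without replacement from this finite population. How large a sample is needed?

56

For a proportion with margin E = 0.1 at 96% confidence, z = 2.054.
n = p̂(1−p̂)(z/E)² = 0.787 × 0.213 × (2.054/0.1)² = 70.72 — call this n₀.
Finite-population correction with N = 264: n = n₀ / (1 + (n₀−1)/N) = 70.72 / 1.264 = 55.95
Round up: n = 56.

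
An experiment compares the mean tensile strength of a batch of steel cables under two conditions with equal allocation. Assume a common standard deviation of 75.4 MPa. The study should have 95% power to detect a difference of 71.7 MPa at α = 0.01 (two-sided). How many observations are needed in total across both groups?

80 total

For two equal groups, n per group = 2·((z_{α/2} + z_β)·σ/δ)².
z_{α/2} = 2.576; z_β = 1.645 (power 95%).
n = 2 × (4.221 × 75.4 / 71.7)² = 2 × 19.70 = 39.40
Round up: n = 40 per group.
Total across both groups: 2 × 40 = 80.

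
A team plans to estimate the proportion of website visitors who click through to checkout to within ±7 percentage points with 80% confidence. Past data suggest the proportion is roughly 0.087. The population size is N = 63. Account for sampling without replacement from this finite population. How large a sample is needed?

For a proportion with margin E = 0.07 at 80% confidence, z = 1.282.
n = p̂(1−p̂)(z/E)² = 0.087 × 0.913 × (1.282/0.07)² = 26.64 — call this n₀.
Finite-population correction with N = 63: n = n₀ / (1 + (n₀−1)/N) = 26.64 / 1.407 = 18.93
Round up: n = 19.

19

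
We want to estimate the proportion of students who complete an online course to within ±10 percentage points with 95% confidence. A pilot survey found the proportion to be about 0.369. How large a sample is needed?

90

For a proportion with margin E = 0.1 at 95% confidence, z = 1.960.
n = p̂(1−p̂)(z/E)² = 0.369 × 0.631 × (1.960/0.1)² = 89.45
Round up: n = 90.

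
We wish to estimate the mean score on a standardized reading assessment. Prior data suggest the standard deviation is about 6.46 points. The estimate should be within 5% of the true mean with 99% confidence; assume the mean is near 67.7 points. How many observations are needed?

For a mean, the margin of error is E = z·σ/√n, so n = (zσ/E)².
At 99% confidence, z = 2.576.
E = 5% of 67.7 = 3.385 points.
n = (2.576 × 6.46 / 3.385)² = 24.17
Round up: n = 25.

25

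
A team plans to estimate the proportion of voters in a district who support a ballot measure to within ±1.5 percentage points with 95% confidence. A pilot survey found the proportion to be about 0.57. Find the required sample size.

For a proportion with margin E = 0.015 at 95% confidence, z = 1.960.
n = p̂(1−p̂)(z/E)² = 0.57 × 0.43 × (1.960/0.015)² = 4184.78
Round up: n = 4185.

4185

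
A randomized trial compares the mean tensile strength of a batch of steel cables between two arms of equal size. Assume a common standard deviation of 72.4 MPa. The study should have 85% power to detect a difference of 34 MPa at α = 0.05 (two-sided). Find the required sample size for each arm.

For two equal groups, n per group = 2·((z_{α/2} + z_β)·σ/δ)².
z_{α/2} = 1.960; z_β = 1.036 (power 85%).
n = 2 × (2.996 × 72.4 / 34)² = 2 × 40.70 = 81.40
Round up: n = 82 per group.

82 per group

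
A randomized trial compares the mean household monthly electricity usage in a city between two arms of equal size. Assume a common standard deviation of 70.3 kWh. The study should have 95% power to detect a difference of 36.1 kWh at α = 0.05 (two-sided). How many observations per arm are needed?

For two equal groups, n per group = 2·((z_{α/2} + z_β)·σ/δ)².
z_{α/2} = 1.960; z_β = 1.645 (power 95%).
n = 2 × (3.605 × 70.3 / 36.1)² = 2 × 49.28 = 98.56
Round up: n = 99 per group.

99 per group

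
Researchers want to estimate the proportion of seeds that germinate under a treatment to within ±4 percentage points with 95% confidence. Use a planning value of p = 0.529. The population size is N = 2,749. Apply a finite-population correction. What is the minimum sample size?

492

For a proportion with margin E = 0.04 at 95% confidence, z = 1.960.
n = p̂(1−p̂)(z/E)² = 0.529 × 0.471 × (1.960/0.04)² = 598.23 — call this n₀.
Finite-population correction with N = 2,749: n = n₀ / (1 + (n₀−1)/N) = 598.23 / 1.217 = 491.56
Round up: n = 492.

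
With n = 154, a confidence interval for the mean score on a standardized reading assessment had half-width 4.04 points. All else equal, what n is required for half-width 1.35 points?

Margin of error scales as 1/√n, so n₂ = n₁·(E₁/E₂)².
n₂ = 154 × (4.04/1.35)² = 154 × 8.956 = 1379.22
Round up: n₂ = 1380.

1380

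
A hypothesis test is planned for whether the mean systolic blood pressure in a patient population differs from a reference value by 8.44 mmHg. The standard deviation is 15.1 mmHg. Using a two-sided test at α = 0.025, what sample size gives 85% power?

35

For a one-sample z-test, n = ((z_{α/2} + z_β)·σ/δ)².
z_{α/2} = 2.241 (two-sided α = 0.025); z_β = 1.036 (power 85% → β = 0.15).
n = (3.277 × 15.1 / 8.44)² = 34.37
Round up: n = 35.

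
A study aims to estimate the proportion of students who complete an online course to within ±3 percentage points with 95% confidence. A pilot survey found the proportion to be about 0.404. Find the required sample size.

For a proportion with margin E = 0.03 at 95% confidence, z = 1.960.
n = p̂(1−p̂)(z/E)² = 0.404 × 0.596 × (1.960/0.03)² = 1027.77
Round up: n = 1028.

1028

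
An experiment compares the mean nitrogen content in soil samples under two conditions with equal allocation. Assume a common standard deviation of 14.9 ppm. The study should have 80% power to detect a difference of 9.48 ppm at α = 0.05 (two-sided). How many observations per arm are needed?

For two equal groups, n per group = 2·((z_{α/2} + z_β)·σ/δ)².
z_{α/2} = 1.960; z_β = 0.842 (power 80%).
n = 2 × (2.802 × 14.9 / 9.48)² = 2 × 19.40 = 38.80
Round up: n = 39 per group.

39 per group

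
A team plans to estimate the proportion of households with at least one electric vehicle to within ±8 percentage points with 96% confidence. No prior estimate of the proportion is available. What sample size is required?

For a proportion with margin E = 0.08 at 96% confidence, z = 2.054.
With no prior estimate, use p = 0.5, which maximizes p(1−p) at 0.25.
n = 0.25 × (z/E)² = 0.25 × (2.054/0.08)² = 164.80
Round up: n = 165.

n = 165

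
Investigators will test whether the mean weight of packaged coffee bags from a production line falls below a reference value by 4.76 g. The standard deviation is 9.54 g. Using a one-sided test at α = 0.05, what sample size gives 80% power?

25

For a one-sample z-test, n = ((z_α + z_β)·σ/δ)².
z_α = 1.645 (one-sided α = 0.05); z_β = 0.842 (power 80% → β = 0.2).
n = (2.487 × 9.54 / 4.76)² = 24.84
Round up: n = 25.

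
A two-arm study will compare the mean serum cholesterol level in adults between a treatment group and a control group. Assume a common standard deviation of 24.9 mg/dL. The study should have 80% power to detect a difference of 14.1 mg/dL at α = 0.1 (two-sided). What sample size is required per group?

39 per group

For two equal groups, n per group = 2·((z_{α/2} + z_β)·σ/δ)².
z_{α/2} = 1.645; z_β = 0.842 (power 80%).
n = 2 × (2.487 × 24.9 / 14.1)² = 2 × 19.29 = 38.58
Round up: n = 39 per group.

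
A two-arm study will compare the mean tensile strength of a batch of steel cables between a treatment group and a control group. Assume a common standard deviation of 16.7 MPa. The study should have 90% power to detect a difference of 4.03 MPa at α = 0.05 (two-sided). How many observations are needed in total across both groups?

722 total

For two equal groups, n per group = 2·((z_{α/2} + z_β)·σ/δ)².
z_{α/2} = 1.960; z_β = 1.282 (power 90%).
n = 2 × (3.242 × 16.7 / 4.03)² = 2 × 180.49 = 360.98
Round up: n = 361 per group.
Total across both groups: 2 × 361 = 722.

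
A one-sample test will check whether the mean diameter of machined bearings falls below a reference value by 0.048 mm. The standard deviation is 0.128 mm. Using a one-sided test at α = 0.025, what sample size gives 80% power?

56

For a one-sample z-test, n = ((z_α + z_β)·σ/δ)².
z_α = 1.960 (one-sided α = 0.025); z_β = 0.842 (power 80% → β = 0.2).
n = (2.802 × 0.128 / 0.048)² = 55.83
Round up: n = 56.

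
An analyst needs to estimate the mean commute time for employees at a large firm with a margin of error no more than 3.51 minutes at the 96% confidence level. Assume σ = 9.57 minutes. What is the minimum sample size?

32

For a mean, the margin of error is E = z·σ/√n, so n = (zσ/E)².
At 96% confidence, z = 2.054.
n = (2.054 × 9.57 / 3.51)² = 31.36
Round up: n = 32.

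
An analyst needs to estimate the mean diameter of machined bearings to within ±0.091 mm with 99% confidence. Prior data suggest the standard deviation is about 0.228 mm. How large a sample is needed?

42

For a mean, the margin of error is E = z·σ/√n, so n = (zσ/E)².
At 99% confidence, z = 2.576.
n = (2.576 × 0.228 / 0.091)² = 41.66
Round up: n = 42.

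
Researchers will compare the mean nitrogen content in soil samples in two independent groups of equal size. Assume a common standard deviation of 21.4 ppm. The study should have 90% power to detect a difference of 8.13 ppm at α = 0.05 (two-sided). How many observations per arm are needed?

146 per group

For two equal groups, n per group = 2·((z_{α/2} + z_β)·σ/δ)².
z_{α/2} = 1.960; z_β = 1.282 (power 90%).
n = 2 × (3.242 × 21.4 / 8.13)² = 2 × 72.82 = 145.64
Round up: n = 146 per group.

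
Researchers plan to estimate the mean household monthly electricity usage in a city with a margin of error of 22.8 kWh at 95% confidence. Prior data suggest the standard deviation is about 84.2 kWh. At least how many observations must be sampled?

For a mean, the margin of error is E = z·σ/√n, so n = (zσ/E)².
At 95% confidence, z = 1.960.
n = (1.960 × 84.2 / 22.8)² = 52.39
Round up: n = 53.

53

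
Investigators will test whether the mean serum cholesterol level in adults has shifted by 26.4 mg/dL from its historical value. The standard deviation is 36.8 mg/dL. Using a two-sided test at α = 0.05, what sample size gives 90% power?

For a one-sample z-test, n = ((z_{α/2} + z_β)·σ/δ)².
z_{α/2} = 1.960 (two-sided α = 0.05); z_β = 1.282 (power 90% → β = 0.1).
n = (3.242 × 36.8 / 26.4)² = 20.42
Round up: n = 21.

21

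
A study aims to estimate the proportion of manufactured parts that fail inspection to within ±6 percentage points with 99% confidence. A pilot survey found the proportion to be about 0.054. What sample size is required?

For a proportion with margin E = 0.06 at 99% confidence, z = 2.576.
n = p̂(1−p̂)(z/E)² = 0.054 × 0.946 × (2.576/0.06)² = 94.16
Round up: n = 95.

95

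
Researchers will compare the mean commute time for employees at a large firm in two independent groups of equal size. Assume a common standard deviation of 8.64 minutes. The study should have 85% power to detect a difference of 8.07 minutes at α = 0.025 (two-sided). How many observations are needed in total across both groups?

For two equal groups, n per group = 2·((z_{α/2} + z_β)·σ/δ)².
z_{α/2} = 2.241; z_β = 1.036 (power 85%).
n = 2 × (3.277 × 8.64 / 8.07)² = 2 × 12.31 = 24.62
Round up: n = 25 per group.
Total across both groups: 2 × 25 = 50.

50 total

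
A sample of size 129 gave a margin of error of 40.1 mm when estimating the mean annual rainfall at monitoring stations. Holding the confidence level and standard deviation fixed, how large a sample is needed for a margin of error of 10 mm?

Margin of error scales as 1/√n, so n₂ = n₁·(E₁/E₂)².
n₂ = 129 × (40.1/10)² = 129 × 16.08 = 2074.32
Round up: n₂ = 2075.

n = 2075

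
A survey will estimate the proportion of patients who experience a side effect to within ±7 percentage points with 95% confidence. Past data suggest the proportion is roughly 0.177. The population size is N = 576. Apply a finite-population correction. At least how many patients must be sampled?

For a proportion with margin E = 0.07 at 95% confidence, z = 1.960.
n = p̂(1−p̂)(z/E)² = 0.177 × 0.823 × (1.960/0.07)² = 114.21 — call this n₀.
Finite-population correction with N = 576: n = n₀ / (1 + (n₀−1)/N) = 114.21 / 1.197 = 95.41
Round up: n = 96.

96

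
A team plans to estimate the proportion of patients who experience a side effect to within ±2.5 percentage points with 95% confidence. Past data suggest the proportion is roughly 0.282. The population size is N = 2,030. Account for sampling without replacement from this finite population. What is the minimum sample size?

For a proportion with margin E = 0.025 at 95% confidence, z = 1.960.
n = p̂(1−p̂)(z/E)² = 0.282 × 0.718 × (1.960/0.025)² = 1244.53 — call this n₀.
Finite-population correction with N = 2,030: n = n₀ / (1 + (n₀−1)/N) = 1244.53 / 1.613 = 771.56
Round up: n = 772.

772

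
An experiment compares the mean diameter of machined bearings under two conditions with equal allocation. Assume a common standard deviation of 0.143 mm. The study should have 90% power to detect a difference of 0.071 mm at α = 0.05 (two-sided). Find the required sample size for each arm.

For two equal groups, n per group = 2·((z_{α/2} + z_β)·σ/δ)².
z_{α/2} = 1.960; z_β = 1.282 (power 90%).
n = 2 × (3.242 × 0.143 / 0.071)² = 2 × 42.64 = 85.28
Round up: n = 86 per group.

86 per group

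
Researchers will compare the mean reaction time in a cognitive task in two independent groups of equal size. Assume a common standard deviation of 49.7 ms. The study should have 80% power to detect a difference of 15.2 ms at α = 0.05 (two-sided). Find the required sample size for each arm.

168 per group

For two equal groups, n per group = 2·((z_{α/2} + z_β)·σ/δ)².
z_{α/2} = 1.960; z_β = 0.842 (power 80%).
n = 2 × (2.802 × 49.7 / 15.2)² = 2 × 83.94 = 167.88
Round up: n = 168 per group.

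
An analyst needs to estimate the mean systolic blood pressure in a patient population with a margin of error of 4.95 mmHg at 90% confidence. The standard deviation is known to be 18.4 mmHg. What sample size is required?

38

For a mean, the margin of error is E = z·σ/√n, so n = (zσ/E)².
At 90% confidence, z = 1.645.
n = (1.645 × 18.4 / 4.95)² = 37.39
Round up: n = 38.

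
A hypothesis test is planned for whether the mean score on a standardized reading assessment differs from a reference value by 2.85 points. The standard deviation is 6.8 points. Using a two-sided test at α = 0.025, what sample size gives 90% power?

71

For a one-sample z-test, n = ((z_{α/2} + z_β)·σ/δ)².
z_{α/2} = 2.241 (two-sided α = 0.025); z_β = 1.282 (power 90% → β = 0.1).
n = (3.523 × 6.8 / 2.85)² = 70.66
Round up: n = 71.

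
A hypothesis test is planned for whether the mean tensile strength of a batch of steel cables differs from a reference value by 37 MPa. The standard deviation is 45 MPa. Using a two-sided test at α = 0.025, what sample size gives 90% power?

For a one-sample z-test, n = ((z_{α/2} + z_β)·σ/δ)².
z_{α/2} = 2.241 (two-sided α = 0.025); z_β = 1.282 (power 90% → β = 0.1).
n = (3.523 × 45 / 37)² = 18.36
Round up: n = 19.

19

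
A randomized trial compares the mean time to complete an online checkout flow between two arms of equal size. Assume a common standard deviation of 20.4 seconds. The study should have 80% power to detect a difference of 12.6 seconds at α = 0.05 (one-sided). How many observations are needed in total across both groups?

For two equal groups, n per group = 2·((z_α + z_β)·σ/δ)².
z_α = 1.645; z_β = 0.842 (power 80%).
n = 2 × (2.487 × 20.4 / 12.6)² = 2 × 16.21 = 32.42
Round up: n = 33 per group.
Total across both groups: 2 × 33 = 66.

66 total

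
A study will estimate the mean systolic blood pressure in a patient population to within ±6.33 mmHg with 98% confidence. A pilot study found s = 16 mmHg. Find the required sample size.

n = 35

For a mean, the margin of error is E = z·σ/√n, so n = (zσ/E)².
At 98% confidence, z = 2.326.
n = (2.326 × 16 / 6.33)² = 34.57
Round up: n = 35.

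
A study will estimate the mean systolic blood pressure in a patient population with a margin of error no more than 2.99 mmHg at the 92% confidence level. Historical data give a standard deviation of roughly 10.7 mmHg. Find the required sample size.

40

For a mean, the margin of error is E = z·σ/√n, so n = (zσ/E)².
At 92% confidence, z = 1.751.
n = (1.751 × 10.7 / 2.99)² = 39.26
Round up: n = 40.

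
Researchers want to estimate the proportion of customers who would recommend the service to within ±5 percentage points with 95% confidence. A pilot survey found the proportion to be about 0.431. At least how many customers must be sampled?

377

For a proportion with margin E = 0.05 at 95% confidence, z = 1.960.
n = p̂(1−p̂)(z/E)² = 0.431 × 0.569 × (1.960/0.05)² = 376.84
Round up: n = 377.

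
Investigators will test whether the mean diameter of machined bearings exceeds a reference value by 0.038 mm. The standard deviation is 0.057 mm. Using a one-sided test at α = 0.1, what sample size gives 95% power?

For a one-sample z-test, n = ((z_α + z_β)·σ/δ)².
z_α = 1.282 (one-sided α = 0.1); z_β = 1.645 (power 95% → β = 0.05).
n = (2.927 × 0.057 / 0.038)² = 19.28
Round up: n = 20.

n = 20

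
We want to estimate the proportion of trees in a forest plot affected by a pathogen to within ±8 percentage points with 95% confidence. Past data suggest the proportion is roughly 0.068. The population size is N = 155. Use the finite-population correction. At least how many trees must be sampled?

For a proportion with margin E = 0.08 at 95% confidence, z = 1.960.
n = p̂(1−p̂)(z/E)² = 0.068 × 0.932 × (1.960/0.08)² = 38.04 — call this n₀.
Finite-population correction with N = 155: n = n₀ / (1 + (n₀−1)/N) = 38.04 / 1.239 = 30.70
Round up: n = 31.

31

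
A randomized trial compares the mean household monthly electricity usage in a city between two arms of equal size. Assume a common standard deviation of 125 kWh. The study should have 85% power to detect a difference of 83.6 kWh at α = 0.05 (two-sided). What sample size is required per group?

41 per group

For two equal groups, n per group = 2·((z_{α/2} + z_β)·σ/δ)².
z_{α/2} = 1.960; z_β = 1.036 (power 85%).
n = 2 × (2.996 × 125 / 83.6)² = 2 × 20.07 = 40.14
Round up: n = 41 per group.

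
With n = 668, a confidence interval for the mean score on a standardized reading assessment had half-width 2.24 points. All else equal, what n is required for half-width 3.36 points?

Margin of error scales as 1/√n, so n₂ = n₁·(E₁/E₂)².
n₂ = 668 × (2.24/3.36)² = 668 × 0.4444 = 296.86
Round up: n₂ = 297.

297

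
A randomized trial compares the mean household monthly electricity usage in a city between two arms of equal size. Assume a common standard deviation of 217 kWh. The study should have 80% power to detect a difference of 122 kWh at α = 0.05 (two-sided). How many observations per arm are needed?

50 per group

For two equal groups, n per group = 2·((z_{α/2} + z_β)·σ/δ)².
z_{α/2} = 1.960; z_β = 0.842 (power 80%).
n = 2 × (2.802 × 217 / 122)² = 2 × 24.84 = 49.68
Round up: n = 50 per group.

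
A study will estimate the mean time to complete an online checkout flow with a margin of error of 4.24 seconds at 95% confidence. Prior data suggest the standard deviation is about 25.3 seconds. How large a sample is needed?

137

For a mean, the margin of error is E = z·σ/√n, so n = (zσ/E)².
At 95% confidence, z = 1.960.
n = (1.960 × 25.3 / 4.24)² = 136.78
Round up: n = 137.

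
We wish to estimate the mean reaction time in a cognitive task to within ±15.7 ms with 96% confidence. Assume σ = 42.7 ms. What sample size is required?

For a mean, the margin of error is E = z·σ/√n, so n = (zσ/E)².
At 96% confidence, z = 2.054.
n = (2.054 × 42.7 / 15.7)² = 31.21
Round up: n = 32.

32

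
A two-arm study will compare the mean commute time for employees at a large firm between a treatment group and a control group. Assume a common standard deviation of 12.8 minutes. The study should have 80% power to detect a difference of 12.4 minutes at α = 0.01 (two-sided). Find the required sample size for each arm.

25 per group

For two equal groups, n per group = 2·((z_{α/2} + z_β)·σ/δ)².
z_{α/2} = 2.576; z_β = 0.842 (power 80%).
n = 2 × (3.418 × 12.8 / 12.4)² = 2 × 12.45 = 24.90
Round up: n = 25 per group.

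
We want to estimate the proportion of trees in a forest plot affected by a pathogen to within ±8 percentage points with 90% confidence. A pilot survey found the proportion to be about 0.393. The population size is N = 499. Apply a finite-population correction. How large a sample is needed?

For a proportion with margin E = 0.08 at 90% confidence, z = 1.645.
n = p̂(1−p̂)(z/E)² = 0.393 × 0.607 × (1.645/0.08)² = 100.86 — call this n₀.
Finite-population correction with N = 499: n = n₀ / (1 + (n₀−1)/N) = 100.86 / 1.2 = 84.05
Round up: n = 85.

n = 85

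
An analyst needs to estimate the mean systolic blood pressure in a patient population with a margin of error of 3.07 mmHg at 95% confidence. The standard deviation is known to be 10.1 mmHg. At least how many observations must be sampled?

For a mean, the margin of error is E = z·σ/√n, so n = (zσ/E)².
At 95% confidence, z = 1.960.
n = (1.960 × 10.1 / 3.07)² = 41.58
Round up: n = 42.

42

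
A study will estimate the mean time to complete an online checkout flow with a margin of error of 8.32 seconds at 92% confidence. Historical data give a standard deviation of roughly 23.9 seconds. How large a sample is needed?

For a mean, the margin of error is E = z·σ/√n, so n = (zσ/E)².
At 92% confidence, z = 1.751.
n = (1.751 × 23.9 / 8.32)² = 25.30
Round up: n = 26.

n = 26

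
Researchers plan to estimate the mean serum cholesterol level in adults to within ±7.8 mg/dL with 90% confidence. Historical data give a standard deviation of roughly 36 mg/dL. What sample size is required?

For a mean, the margin of error is E = z·σ/√n, so n = (zσ/E)².
At 90% confidence, z = 1.645.
n = (1.645 × 36 / 7.8)² = 57.64
Round up: n = 58.

n = 58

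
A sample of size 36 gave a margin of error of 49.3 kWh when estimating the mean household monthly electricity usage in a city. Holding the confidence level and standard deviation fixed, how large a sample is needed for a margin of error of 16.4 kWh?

Margin of error scales as 1/√n, so n₂ = n₁·(E₁/E₂)².
n₂ = 36 × (49.3/16.4)² = 36 × 9.037 = 325.33
Round up: n₂ = 326.

326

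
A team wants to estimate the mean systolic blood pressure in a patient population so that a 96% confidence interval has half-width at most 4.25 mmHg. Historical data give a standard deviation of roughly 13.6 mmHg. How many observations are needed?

44

For a mean, the margin of error is E = z·σ/√n, so n = (zσ/E)².
At 96% confidence, z = 2.054.
n = (2.054 × 13.6 / 4.25)² = 43.20
Round up: n = 44.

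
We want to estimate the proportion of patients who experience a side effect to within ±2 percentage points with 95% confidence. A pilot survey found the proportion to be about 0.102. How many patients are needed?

For a proportion with margin E = 0.02 at 95% confidence, z = 1.960.
n = p̂(1−p̂)(z/E)² = 0.102 × 0.898 × (1.960/0.02)² = 879.69
Round up: n = 880.

n = 880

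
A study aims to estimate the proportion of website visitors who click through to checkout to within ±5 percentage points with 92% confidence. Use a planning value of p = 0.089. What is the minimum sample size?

For a proportion with margin E = 0.05 at 92% confidence, z = 1.751.
n = p̂(1−p̂)(z/E)² = 0.089 × 0.911 × (1.751/0.05)² = 99.44
Round up: n = 100.

100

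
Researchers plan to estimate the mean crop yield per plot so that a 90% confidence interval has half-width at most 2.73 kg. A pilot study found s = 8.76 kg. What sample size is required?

28

For a mean, the margin of error is E = z·σ/√n, so n = (zσ/E)².
At 90% confidence, z = 1.645.
n = (1.645 × 8.76 / 2.73)² = 27.86
Round up: n = 28.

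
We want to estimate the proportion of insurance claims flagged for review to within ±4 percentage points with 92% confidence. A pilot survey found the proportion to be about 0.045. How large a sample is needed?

For a proportion with margin E = 0.04 at 92% confidence, z = 1.751.
n = p̂(1−p̂)(z/E)² = 0.045 × 0.955 × (1.751/0.04)² = 82.35
Round up: n = 83.

83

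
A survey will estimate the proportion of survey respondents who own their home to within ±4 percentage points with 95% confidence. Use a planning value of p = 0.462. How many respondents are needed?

597

For a proportion with margin E = 0.04 at 95% confidence, z = 1.960.
n = p̂(1−p̂)(z/E)² = 0.462 × 0.538 × (1.960/0.04)² = 596.78
Round up: n = 597.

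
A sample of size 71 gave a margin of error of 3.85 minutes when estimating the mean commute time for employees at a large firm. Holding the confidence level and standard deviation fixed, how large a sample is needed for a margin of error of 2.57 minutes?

Margin of error scales as 1/√n, so n₂ = n₁·(E₁/E₂)².
n₂ = 71 × (3.85/2.57)² = 71 × 2.244 = 159.32
Round up: n₂ = 160.

n = 160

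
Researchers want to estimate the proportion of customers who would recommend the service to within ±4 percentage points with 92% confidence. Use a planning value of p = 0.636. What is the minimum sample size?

444

For a proportion with margin E = 0.04 at 92% confidence, z = 1.751.
n = p̂(1−p̂)(z/E)² = 0.636 × 0.364 × (1.751/0.04)² = 443.62
Round up: n = 444.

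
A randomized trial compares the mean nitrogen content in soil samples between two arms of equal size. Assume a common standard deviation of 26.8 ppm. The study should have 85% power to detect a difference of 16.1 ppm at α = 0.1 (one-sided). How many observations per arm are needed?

30 per group

For two equal groups, n per group = 2·((z_α + z_β)·σ/δ)².
z_α = 1.282; z_β = 1.036 (power 85%).
n = 2 × (2.318 × 26.8 / 16.1)² = 2 × 14.89 = 29.78
Round up: n = 30 per group.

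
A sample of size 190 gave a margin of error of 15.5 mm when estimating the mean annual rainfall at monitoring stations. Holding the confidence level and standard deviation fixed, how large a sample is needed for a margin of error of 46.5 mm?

22

Margin of error scales as 1/√n, so n₂ = n₁·(E₁/E₂)².
n₂ = 190 × (15.5/46.5)² = 190 × 0.1111 = 21.11
Round up: n₂ = 22.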